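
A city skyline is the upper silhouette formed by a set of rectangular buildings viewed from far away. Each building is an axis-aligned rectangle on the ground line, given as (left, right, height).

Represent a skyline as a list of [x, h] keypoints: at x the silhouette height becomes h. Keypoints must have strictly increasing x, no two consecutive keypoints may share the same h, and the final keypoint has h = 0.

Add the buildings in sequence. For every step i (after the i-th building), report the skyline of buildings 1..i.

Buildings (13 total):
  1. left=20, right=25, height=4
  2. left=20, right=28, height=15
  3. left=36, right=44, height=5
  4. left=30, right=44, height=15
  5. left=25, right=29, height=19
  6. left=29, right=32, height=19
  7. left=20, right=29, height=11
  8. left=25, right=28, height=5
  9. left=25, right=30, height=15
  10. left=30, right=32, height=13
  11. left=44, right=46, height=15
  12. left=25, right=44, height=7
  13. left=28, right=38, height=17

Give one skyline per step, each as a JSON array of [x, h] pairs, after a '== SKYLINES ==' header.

== SKYLINES ==
[[20,4],[25,0]]
[[20,15],[28,0]]
[[20,15],[28,0],[36,5],[44,0]]
[[20,15],[28,0],[30,15],[44,0]]
[[20,15],[25,19],[29,0],[30,15],[44,0]]
[[20,15],[25,19],[32,15],[44,0]]
[[20,15],[25,19],[32,15],[44,0]]
[[20,15],[25,19],[32,15],[44,0]]
[[20,15],[25,19],[32,15],[44,0]]
[[20,15],[25,19],[32,15],[44,0]]
[[20,15],[25,19],[32,15],[46,0]]
[[20,15],[25,19],[32,15],[46,0]]
[[20,15],[25,19],[32,17],[38,15],[46,0]]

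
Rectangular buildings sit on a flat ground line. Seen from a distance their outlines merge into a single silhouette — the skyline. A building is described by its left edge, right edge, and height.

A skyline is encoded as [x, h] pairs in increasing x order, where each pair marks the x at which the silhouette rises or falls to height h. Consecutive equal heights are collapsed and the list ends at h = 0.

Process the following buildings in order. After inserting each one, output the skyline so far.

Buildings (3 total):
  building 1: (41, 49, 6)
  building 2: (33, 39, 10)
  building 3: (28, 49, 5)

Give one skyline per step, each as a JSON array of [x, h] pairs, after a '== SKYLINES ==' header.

== SKYLINES ==
[[41,6],[49,0]]
[[33,10],[39,0],[41,6],[49,0]]
[[28,5],[33,10],[39,5],[41,6],[49,0]]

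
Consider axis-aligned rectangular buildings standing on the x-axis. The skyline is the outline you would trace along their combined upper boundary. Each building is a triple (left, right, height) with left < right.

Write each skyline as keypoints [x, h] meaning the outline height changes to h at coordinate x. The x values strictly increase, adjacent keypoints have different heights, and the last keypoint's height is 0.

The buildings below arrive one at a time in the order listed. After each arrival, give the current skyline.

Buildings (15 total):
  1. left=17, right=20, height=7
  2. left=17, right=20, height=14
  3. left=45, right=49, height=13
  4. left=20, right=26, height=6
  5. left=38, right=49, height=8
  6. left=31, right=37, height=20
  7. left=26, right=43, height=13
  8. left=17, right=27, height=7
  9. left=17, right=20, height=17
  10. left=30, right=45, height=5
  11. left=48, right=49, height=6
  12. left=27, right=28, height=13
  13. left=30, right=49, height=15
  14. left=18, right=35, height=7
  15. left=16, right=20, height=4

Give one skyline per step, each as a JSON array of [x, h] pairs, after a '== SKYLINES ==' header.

== SKYLINES ==
[[17,7],[20,0]]
[[17,14],[20,0]]
[[17,14],[20,0],[45,13],[49,0]]
[[17,14],[20,6],[26,0],[45,13],[49,0]]
[[17,14],[20,6],[26,0],[38,8],[45,13],[49,0]]
[[17,14],[20,6],[26,0],[31,20],[37,0],[38,8],[45,13],[49,0]]
[[17,14],[20,6],[26,13],[31,20],[37,13],[43,8],[45,13],[49,0]]
[[17,14],[20,7],[26,13],[31,20],[37,13],[43,8],[45,13],[49,0]]
[[17,17],[20,7],[26,13],[31,20],[37,13],[43,8],[45,13],[49,0]]
[[17,17],[20,7],[26,13],[31,20],[37,13],[43,8],[45,13],[49,0]]
[[17,17],[20,7],[26,13],[31,20],[37,13],[43,8],[45,13],[49,0]]
[[17,17],[20,7],[26,13],[31,20],[37,13],[43,8],[45,13],[49,0]]
[[17,17],[20,7],[26,13],[30,15],[31,20],[37,15],[49,0]]
[[17,17],[20,7],[26,13],[30,15],[31,20],[37,15],[49,0]]
[[16,4],[17,17],[20,7],[26,13],[30,15],[31,20],[37,15],[49,0]]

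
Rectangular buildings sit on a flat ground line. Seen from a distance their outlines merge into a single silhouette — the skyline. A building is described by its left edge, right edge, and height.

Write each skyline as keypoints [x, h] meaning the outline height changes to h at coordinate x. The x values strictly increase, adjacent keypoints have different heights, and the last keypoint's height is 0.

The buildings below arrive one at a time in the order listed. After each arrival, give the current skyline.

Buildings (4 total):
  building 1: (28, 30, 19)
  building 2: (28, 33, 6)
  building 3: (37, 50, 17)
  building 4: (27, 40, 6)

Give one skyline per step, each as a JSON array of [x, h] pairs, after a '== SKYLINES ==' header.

== SKYLINES ==
[[28,19],[30,0]]
[[28,19],[30,6],[33,0]]
[[28,19],[30,6],[33,0],[37,17],[50,0]]
[[27,6],[28,19],[30,6],[37,17],[50,0]]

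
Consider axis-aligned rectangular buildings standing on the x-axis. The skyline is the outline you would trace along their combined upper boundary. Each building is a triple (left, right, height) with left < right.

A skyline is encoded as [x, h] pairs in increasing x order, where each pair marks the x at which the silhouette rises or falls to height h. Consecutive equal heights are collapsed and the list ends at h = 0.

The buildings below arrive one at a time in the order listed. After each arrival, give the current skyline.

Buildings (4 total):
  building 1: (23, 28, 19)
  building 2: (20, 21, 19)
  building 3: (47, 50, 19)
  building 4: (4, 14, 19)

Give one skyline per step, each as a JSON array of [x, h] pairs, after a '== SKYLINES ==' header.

== SKYLINES ==
[[23,19],[28,0]]
[[20,19],[21,0],[23,19],[28,0]]
[[20,19],[21,0],[23,19],[28,0],[47,19],[50,0]]
[[4,19],[14,0],[20,19],[21,0],[23,19],[28,0],[47,19],[50,0]]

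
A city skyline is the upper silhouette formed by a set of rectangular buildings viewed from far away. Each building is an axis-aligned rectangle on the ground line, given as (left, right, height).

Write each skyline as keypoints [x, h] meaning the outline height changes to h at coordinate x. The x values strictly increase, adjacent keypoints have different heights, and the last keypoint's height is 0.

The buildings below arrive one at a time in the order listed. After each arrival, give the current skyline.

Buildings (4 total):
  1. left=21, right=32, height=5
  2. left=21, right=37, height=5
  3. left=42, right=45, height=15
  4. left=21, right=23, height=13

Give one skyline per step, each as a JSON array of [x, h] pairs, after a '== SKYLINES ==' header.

== SKYLINES ==
[[21,5],[32,0]]
[[21,5],[37,0]]
[[21,5],[37,0],[42,15],[45,0]]
[[21,13],[23,5],[37,0],[42,15],[45,0]]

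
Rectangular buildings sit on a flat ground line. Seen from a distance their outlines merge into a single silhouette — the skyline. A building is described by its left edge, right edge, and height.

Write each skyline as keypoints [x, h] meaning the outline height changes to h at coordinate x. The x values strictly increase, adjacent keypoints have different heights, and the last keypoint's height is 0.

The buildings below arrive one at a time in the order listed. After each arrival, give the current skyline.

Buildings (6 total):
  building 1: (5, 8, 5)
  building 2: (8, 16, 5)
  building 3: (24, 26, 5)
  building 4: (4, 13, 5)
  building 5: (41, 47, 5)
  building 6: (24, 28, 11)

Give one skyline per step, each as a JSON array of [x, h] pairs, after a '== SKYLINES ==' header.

== SKYLINES ==
[[5,5],[8,0]]
[[5,5],[16,0]]
[[5,5],[16,0],[24,5],[26,0]]
[[4,5],[16,0],[24,5],[26,0]]
[[4,5],[16,0],[24,5],[26,0],[41,5],[47,0]]
[[4,5],[16,0],[24,11],[28,0],[41,5],[47,0]]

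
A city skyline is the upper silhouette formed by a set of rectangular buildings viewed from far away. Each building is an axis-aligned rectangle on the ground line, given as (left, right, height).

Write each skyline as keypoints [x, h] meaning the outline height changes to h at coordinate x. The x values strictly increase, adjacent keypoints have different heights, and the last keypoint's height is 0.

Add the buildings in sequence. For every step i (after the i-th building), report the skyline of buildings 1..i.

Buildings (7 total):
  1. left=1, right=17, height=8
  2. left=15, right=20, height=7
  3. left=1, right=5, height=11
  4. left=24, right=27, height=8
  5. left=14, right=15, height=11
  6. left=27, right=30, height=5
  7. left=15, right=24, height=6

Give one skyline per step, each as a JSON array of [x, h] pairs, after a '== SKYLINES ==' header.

== SKYLINES ==
[[1,8],[17,0]]
[[1,8],[17,7],[20,0]]
[[1,11],[5,8],[17,7],[20,0]]
[[1,11],[5,8],[17,7],[20,0],[24,8],[27,0]]
[[1,11],[5,8],[14,11],[15,8],[17,7],[20,0],[24,8],[27,0]]
[[1,11],[5,8],[14,11],[15,8],[17,7],[20,0],[24,8],[27,5],[30,0]]
[[1,11],[5,8],[14,11],[15,8],[17,7],[20,6],[24,8],[27,5],[30,0]]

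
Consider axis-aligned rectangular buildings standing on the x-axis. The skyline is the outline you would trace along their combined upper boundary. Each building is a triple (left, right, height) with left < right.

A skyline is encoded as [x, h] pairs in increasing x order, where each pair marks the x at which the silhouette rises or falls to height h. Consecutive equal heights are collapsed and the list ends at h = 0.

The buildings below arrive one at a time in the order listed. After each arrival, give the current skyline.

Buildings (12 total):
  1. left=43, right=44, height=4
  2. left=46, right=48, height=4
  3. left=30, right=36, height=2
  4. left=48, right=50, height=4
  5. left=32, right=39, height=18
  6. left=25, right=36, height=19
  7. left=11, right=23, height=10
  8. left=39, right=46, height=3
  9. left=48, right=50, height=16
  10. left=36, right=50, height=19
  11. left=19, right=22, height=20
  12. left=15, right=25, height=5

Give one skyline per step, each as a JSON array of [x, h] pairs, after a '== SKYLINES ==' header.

== SKYLINES ==
[[43,4],[44,0]]
[[43,4],[44,0],[46,4],[48,0]]
[[30,2],[36,0],[43,4],[44,0],[46,4],[48,0]]
[[30,2],[36,0],[43,4],[44,0],[46,4],[50,0]]
[[30,2],[32,18],[39,0],[43,4],[44,0],[46,4],[50,0]]
[[25,19],[36,18],[39,0],[43,4],[44,0],[46,4],[50,0]]
[[11,10],[23,0],[25,19],[36,18],[39,0],[43,4],[44,0],[46,4],[50,0]]
[[11,10],[23,0],[25,19],[36,18],[39,3],[43,4],[44,3],[46,4],[50,0]]
[[11,10],[23,0],[25,19],[36,18],[39,3],[43,4],[44,3],[46,4],[48,16],[50,0]]
[[11,10],[23,0],[25,19],[50,0]]
[[11,10],[19,20],[22,10],[23,0],[25,19],[50,0]]
[[11,10],[19,20],[22,10],[23,5],[25,19],[50,0]]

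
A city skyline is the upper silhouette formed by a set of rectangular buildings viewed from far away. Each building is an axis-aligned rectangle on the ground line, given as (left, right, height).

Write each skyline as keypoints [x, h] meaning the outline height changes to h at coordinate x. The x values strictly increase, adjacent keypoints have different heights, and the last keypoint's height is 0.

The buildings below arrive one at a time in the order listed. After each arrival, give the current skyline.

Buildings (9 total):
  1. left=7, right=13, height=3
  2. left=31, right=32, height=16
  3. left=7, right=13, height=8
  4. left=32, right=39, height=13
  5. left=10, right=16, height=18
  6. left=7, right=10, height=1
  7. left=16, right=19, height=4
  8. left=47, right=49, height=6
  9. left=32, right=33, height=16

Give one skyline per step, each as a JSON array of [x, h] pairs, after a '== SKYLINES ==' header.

== SKYLINES ==
[[7,3],[13,0]]
[[7,3],[13,0],[31,16],[32,0]]
[[7,8],[13,0],[31,16],[32,0]]
[[7,8],[13,0],[31,16],[32,13],[39,0]]
[[7,8],[10,18],[16,0],[31,16],[32,13],[39,0]]
[[7,8],[10,18],[16,0],[31,16],[32,13],[39,0]]
[[7,8],[10,18],[16,4],[19,0],[31,16],[32,13],[39,0]]
[[7,8],[10,18],[16,4],[19,0],[31,16],[32,13],[39,0],[47,6],[49,0]]
[[7,8],[10,18],[16,4],[19,0],[31,16],[33,13],[39,0],[47,6],[49,0]]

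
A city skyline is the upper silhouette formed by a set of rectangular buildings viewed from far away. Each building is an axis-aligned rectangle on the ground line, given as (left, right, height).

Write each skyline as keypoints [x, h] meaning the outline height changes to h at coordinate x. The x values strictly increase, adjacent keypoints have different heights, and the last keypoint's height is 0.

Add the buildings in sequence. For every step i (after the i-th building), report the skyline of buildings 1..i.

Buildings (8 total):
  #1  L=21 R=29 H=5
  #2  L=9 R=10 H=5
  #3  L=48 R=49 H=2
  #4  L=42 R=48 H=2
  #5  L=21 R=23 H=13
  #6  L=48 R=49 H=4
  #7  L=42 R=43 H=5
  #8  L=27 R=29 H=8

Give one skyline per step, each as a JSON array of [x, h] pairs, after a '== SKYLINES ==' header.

== SKYLINES ==
[[21,5],[29,0]]
[[9,5],[10,0],[21,5],[29,0]]
[[9,5],[10,0],[21,5],[29,0],[48,2],[49,0]]
[[9,5],[10,0],[21,5],[29,0],[42,2],[49,0]]
[[9,5],[10,0],[21,13],[23,5],[29,0],[42,2],[49,0]]
[[9,5],[10,0],[21,13],[23,5],[29,0],[42,2],[48,4],[49,0]]
[[9,5],[10,0],[21,13],[23,5],[29,0],[42,5],[43,2],[48,4],[49,0]]
[[9,5],[10,0],[21,13],[23,5],[27,8],[29,0],[42,5],[43,2],[48,4],[49,0]]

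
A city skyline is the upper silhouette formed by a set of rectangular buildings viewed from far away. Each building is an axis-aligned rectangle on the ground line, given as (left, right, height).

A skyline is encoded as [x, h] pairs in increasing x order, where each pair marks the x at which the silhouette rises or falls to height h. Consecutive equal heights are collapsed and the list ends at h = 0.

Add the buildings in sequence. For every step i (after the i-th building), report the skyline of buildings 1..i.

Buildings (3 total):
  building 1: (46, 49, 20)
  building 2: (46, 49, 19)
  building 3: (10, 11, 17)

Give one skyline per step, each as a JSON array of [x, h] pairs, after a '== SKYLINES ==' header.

== SKYLINES ==
[[46,20],[49,0]]
[[46,20],[49,0]]
[[10,17],[11,0],[46,20],[49,0]]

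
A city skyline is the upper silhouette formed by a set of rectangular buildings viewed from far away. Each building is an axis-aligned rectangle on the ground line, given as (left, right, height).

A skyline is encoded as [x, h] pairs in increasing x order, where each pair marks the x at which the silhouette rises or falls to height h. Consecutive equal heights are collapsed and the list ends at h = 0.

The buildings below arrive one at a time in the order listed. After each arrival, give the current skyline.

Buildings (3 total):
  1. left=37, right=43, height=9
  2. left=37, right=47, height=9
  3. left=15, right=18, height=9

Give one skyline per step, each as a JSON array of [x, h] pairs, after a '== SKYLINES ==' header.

== SKYLINES ==
[[37,9],[43,0]]
[[37,9],[47,0]]
[[15,9],[18,0],[37,9],[47,0]]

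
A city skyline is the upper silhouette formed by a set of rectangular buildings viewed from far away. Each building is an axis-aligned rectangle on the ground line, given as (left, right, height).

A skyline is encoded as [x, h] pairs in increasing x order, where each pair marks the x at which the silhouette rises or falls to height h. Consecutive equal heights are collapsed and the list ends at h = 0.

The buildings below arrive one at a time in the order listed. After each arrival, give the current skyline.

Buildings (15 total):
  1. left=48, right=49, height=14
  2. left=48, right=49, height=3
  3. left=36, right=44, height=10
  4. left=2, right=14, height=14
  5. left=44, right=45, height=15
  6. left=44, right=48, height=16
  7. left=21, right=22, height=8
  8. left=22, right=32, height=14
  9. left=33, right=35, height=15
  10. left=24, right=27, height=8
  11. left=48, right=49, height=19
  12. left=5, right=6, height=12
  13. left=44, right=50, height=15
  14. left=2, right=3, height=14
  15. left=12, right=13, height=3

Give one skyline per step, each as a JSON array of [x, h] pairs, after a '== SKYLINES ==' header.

== SKYLINES ==
[[48,14],[49,0]]
[[48,14],[49,0]]
[[36,10],[44,0],[48,14],[49,0]]
[[2,14],[14,0],[36,10],[44,0],[48,14],[49,0]]
[[2,14],[14,0],[36,10],[44,15],[45,0],[48,14],[49,0]]
[[2,14],[14,0],[36,10],[44,16],[48,14],[49,0]]
[[2,14],[14,0],[21,8],[22,0],[36,10],[44,16],[48,14],[49,0]]
[[2,14],[14,0],[21,8],[22,14],[32,0],[36,10],[44,16],[48,14],[49,0]]
[[2,14],[14,0],[21,8],[22,14],[32,0],[33,15],[35,0],[36,10],[44,16],[48,14],[49,0]]
[[2,14],[14,0],[21,8],[22,14],[32,0],[33,15],[35,0],[36,10],[44,16],[48,14],[49,0]]
[[2,14],[14,0],[21,8],[22,14],[32,0],[33,15],[35,0],[36,10],[44,16],[48,19],[49,0]]
[[2,14],[14,0],[21,8],[22,14],[32,0],[33,15],[35,0],[36,10],[44,16],[48,19],[49,0]]
[[2,14],[14,0],[21,8],[22,14],[32,0],[33,15],[35,0],[36,10],[44,16],[48,19],[49,15],[50,0]]
[[2,14],[14,0],[21,8],[22,14],[32,0],[33,15],[35,0],[36,10],[44,16],[48,19],[49,15],[50,0]]
[[2,14],[14,0],[21,8],[22,14],[32,0],[33,15],[35,0],[36,10],[44,16],[48,19],[49,15],[50,0]]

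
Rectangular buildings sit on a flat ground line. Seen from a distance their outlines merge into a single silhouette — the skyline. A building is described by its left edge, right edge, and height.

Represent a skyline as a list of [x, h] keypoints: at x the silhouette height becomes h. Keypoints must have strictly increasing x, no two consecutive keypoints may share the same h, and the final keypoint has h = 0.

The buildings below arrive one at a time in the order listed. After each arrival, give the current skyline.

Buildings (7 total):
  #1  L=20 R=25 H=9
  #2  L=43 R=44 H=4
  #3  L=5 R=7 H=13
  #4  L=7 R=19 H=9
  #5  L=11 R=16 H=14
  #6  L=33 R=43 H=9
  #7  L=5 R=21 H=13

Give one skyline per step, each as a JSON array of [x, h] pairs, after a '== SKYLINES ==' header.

== SKYLINES ==
[[20,9],[25,0]]
[[20,9],[25,0],[43,4],[44,0]]
[[5,13],[7,0],[20,9],[25,0],[43,4],[44,0]]
[[5,13],[7,9],[19,0],[20,9],[25,0],[43,4],[44,0]]
[[5,13],[7,9],[11,14],[16,9],[19,0],[20,9],[25,0],[43,4],[44,0]]
[[5,13],[7,9],[11,14],[16,9],[19,0],[20,9],[25,0],[33,9],[43,4],[44,0]]
[[5,13],[11,14],[16,13],[21,9],[25,0],[33,9],[43,4],[44,0]]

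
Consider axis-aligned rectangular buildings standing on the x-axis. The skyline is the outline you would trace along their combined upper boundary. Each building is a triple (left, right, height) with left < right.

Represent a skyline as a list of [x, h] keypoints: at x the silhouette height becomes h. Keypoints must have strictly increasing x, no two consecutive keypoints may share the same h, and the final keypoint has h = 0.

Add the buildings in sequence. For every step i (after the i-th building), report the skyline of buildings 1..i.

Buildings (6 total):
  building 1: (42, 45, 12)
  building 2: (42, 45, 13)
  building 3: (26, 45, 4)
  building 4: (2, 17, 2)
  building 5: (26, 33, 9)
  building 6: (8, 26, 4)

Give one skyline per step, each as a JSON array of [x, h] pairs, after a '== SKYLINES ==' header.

== SKYLINES ==
[[42,12],[45,0]]
[[42,13],[45,0]]
[[26,4],[42,13],[45,0]]
[[2,2],[17,0],[26,4],[42,13],[45,0]]
[[2,2],[17,0],[26,9],[33,4],[42,13],[45,0]]
[[2,2],[8,4],[26,9],[33,4],[42,13],[45,0]]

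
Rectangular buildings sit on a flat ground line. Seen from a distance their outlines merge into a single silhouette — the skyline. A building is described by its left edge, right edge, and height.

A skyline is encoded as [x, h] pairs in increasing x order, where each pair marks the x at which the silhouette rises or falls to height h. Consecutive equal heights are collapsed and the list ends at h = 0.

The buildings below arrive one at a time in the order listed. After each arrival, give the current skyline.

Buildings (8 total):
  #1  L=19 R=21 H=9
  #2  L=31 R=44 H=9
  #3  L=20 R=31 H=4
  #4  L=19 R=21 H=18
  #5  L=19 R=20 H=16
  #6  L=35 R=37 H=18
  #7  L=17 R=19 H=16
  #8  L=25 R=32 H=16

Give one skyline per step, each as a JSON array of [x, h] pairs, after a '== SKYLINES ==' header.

== SKYLINES ==
[[19,9],[21,0]]
[[19,9],[21,0],[31,9],[44,0]]
[[19,9],[21,4],[31,9],[44,0]]
[[19,18],[21,4],[31,9],[44,0]]
[[19,18],[21,4],[31,9],[44,0]]
[[19,18],[21,4],[31,9],[35,18],[37,9],[44,0]]
[[17,16],[19,18],[21,4],[31,9],[35,18],[37,9],[44,0]]
[[17,16],[19,18],[21,4],[25,16],[32,9],[35,18],[37,9],[44,0]]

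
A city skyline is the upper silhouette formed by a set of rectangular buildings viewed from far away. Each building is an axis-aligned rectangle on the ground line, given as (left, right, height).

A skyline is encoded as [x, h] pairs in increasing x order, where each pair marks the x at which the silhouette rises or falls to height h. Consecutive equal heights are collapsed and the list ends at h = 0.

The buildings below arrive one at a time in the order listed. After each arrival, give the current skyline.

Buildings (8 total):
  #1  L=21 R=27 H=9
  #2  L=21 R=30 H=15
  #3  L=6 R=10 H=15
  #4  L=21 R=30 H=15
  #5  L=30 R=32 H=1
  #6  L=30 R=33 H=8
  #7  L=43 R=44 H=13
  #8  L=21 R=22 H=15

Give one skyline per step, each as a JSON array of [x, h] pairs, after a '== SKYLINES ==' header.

== SKYLINES ==
[[21,9],[27,0]]
[[21,15],[30,0]]
[[6,15],[10,0],[21,15],[30,0]]
[[6,15],[10,0],[21,15],[30,0]]
[[6,15],[10,0],[21,15],[30,1],[32,0]]
[[6,15],[10,0],[21,15],[30,8],[33,0]]
[[6,15],[10,0],[21,15],[30,8],[33,0],[43,13],[44,0]]
[[6,15],[10,0],[21,15],[30,8],[33,0],[43,13],[44,0]]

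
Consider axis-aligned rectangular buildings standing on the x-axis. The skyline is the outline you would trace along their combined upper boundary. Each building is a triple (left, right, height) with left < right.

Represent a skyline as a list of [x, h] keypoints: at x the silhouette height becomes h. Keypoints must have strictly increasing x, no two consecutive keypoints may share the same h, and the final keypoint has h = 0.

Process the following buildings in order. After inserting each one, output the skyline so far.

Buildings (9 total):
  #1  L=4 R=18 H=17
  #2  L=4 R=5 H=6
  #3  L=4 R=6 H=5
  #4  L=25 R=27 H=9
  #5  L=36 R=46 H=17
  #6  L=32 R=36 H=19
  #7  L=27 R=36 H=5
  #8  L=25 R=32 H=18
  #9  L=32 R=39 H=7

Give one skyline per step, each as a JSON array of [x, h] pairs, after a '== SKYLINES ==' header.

== SKYLINES ==
[[4,17],[18,0]]
[[4,17],[18,0]]
[[4,17],[18,0]]
[[4,17],[18,0],[25,9],[27,0]]
[[4,17],[18,0],[25,9],[27,0],[36,17],[46,0]]
[[4,17],[18,0],[25,9],[27,0],[32,19],[36,17],[46,0]]
[[4,17],[18,0],[25,9],[27,5],[32,19],[36,17],[46,0]]
[[4,17],[18,0],[25,18],[32,19],[36,17],[46,0]]
[[4,17],[18,0],[25,18],[32,19],[36,17],[46,0]]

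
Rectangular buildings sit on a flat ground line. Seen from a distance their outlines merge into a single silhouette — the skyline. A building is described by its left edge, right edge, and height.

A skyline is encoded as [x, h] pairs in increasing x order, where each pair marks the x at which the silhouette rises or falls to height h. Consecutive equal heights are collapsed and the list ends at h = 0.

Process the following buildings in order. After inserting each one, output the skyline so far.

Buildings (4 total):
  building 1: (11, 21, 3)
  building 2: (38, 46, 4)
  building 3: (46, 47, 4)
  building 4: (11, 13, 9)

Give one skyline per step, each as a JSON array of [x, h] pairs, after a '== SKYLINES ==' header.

== SKYLINES ==
[[11,3],[21,0]]
[[11,3],[21,0],[38,4],[46,0]]
[[11,3],[21,0],[38,4],[47,0]]
[[11,9],[13,3],[21,0],[38,4],[47,0]]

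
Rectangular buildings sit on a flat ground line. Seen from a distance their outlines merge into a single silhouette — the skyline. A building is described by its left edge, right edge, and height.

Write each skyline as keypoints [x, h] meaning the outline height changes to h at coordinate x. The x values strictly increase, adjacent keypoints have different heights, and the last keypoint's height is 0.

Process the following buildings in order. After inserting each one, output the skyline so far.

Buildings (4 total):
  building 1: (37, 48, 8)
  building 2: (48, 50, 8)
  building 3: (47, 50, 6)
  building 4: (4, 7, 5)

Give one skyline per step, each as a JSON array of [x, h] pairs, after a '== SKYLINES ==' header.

== SKYLINES ==
[[37,8],[48,0]]
[[37,8],[50,0]]
[[37,8],[50,0]]
[[4,5],[7,0],[37,8],[50,0]]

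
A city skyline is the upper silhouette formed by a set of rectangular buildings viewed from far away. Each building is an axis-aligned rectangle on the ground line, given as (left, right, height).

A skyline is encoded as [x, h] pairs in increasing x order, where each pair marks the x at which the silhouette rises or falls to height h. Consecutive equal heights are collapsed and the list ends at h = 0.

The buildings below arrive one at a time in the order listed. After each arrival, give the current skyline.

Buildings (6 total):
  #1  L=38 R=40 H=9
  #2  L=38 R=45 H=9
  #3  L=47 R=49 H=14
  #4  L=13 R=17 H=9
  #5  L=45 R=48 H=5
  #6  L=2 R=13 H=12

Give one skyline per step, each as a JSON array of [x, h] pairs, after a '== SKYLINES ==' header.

== SKYLINES ==
[[38,9],[40,0]]
[[38,9],[45,0]]
[[38,9],[45,0],[47,14],[49,0]]
[[13,9],[17,0],[38,9],[45,0],[47,14],[49,0]]
[[13,9],[17,0],[38,9],[45,5],[47,14],[49,0]]
[[2,12],[13,9],[17,0],[38,9],[45,5],[47,14],[49,0]]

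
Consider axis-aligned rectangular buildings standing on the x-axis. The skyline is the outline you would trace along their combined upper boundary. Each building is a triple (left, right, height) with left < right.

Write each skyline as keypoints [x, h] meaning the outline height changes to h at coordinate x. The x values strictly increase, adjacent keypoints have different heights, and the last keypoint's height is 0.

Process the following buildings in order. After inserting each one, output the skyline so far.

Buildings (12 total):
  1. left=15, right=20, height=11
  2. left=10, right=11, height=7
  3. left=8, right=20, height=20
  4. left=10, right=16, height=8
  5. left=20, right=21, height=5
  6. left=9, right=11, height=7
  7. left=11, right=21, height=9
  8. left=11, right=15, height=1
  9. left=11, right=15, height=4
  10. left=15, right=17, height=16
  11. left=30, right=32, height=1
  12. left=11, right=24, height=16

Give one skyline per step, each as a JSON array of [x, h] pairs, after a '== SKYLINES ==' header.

== SKYLINES ==
[[15,11],[20,0]]
[[10,7],[11,0],[15,11],[20,0]]
[[8,20],[20,0]]
[[8,20],[20,0]]
[[8,20],[20,5],[21,0]]
[[8,20],[20,5],[21,0]]
[[8,20],[20,9],[21,0]]
[[8,20],[20,9],[21,0]]
[[8,20],[20,9],[21,0]]
[[8,20],[20,9],[21,0]]
[[8,20],[20,9],[21,0],[30,1],[32,0]]
[[8,20],[20,16],[24,0],[30,1],[32,0]]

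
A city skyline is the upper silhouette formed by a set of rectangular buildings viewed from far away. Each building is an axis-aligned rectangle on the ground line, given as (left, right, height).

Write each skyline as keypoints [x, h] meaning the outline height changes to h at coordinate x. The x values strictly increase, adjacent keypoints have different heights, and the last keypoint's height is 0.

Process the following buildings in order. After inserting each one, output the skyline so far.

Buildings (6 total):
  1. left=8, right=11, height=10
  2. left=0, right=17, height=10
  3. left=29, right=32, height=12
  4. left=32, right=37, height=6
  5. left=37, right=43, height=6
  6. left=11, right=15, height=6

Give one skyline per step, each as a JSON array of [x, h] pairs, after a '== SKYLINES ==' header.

== SKYLINES ==
[[8,10],[11,0]]
[[0,10],[17,0]]
[[0,10],[17,0],[29,12],[32,0]]
[[0,10],[17,0],[29,12],[32,6],[37,0]]
[[0,10],[17,0],[29,12],[32,6],[43,0]]
[[0,10],[17,0],[29,12],[32,6],[43,0]]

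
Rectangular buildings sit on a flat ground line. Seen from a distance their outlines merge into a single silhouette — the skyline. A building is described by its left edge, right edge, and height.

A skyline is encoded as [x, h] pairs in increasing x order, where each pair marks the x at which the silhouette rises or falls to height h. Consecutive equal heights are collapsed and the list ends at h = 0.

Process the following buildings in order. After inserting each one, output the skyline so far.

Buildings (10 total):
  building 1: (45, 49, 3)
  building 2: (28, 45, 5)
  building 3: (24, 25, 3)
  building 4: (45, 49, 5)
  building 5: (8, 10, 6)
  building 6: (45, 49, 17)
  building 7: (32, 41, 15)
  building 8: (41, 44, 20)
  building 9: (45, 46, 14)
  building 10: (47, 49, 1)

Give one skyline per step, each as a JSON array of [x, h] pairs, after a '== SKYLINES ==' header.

== SKYLINES ==
[[45,3],[49,0]]
[[28,5],[45,3],[49,0]]
[[24,3],[25,0],[28,5],[45,3],[49,0]]
[[24,3],[25,0],[28,5],[49,0]]
[[8,6],[10,0],[24,3],[25,0],[28,5],[49,0]]
[[8,6],[10,0],[24,3],[25,0],[28,5],[45,17],[49,0]]
[[8,6],[10,0],[24,3],[25,0],[28,5],[32,15],[41,5],[45,17],[49,0]]
[[8,6],[10,0],[24,3],[25,0],[28,5],[32,15],[41,20],[44,5],[45,17],[49,0]]
[[8,6],[10,0],[24,3],[25,0],[28,5],[32,15],[41,20],[44,5],[45,17],[49,0]]
[[8,6],[10,0],[24,3],[25,0],[28,5],[32,15],[41,20],[44,5],[45,17],[49,0]]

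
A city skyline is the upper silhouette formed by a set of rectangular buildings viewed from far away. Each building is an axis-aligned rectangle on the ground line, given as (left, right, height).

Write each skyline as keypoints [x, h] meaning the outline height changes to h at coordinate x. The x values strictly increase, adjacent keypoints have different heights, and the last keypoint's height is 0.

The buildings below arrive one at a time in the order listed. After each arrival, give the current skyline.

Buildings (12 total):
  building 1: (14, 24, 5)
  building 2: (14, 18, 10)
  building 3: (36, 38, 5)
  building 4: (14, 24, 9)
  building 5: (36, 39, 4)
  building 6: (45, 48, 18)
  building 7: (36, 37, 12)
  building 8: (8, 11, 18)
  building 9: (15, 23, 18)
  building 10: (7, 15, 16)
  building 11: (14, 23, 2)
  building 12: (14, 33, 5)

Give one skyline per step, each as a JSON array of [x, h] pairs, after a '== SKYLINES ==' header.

== SKYLINES ==
[[14,5],[24,0]]
[[14,10],[18,5],[24,0]]
[[14,10],[18,5],[24,0],[36,5],[38,0]]
[[14,10],[18,9],[24,0],[36,5],[38,0]]
[[14,10],[18,9],[24,0],[36,5],[38,4],[39,0]]
[[14,10],[18,9],[24,0],[36,5],[38,4],[39,0],[45,18],[48,0]]
[[14,10],[18,9],[24,0],[36,12],[37,5],[38,4],[39,0],[45,18],[48,0]]
[[8,18],[11,0],[14,10],[18,9],[24,0],[36,12],[37,5],[38,4],[39,0],[45,18],[48,0]]
[[8,18],[11,0],[14,10],[15,18],[23,9],[24,0],[36,12],[37,5],[38,4],[39,0],[45,18],[48,0]]
[[7,16],[8,18],[11,16],[15,18],[23,9],[24,0],[36,12],[37,5],[38,4],[39,0],[45,18],[48,0]]
[[7,16],[8,18],[11,16],[15,18],[23,9],[24,0],[36,12],[37,5],[38,4],[39,0],[45,18],[48,0]]
[[7,16],[8,18],[11,16],[15,18],[23,9],[24,5],[33,0],[36,12],[37,5],[38,4],[39,0],[45,18],[48,0]]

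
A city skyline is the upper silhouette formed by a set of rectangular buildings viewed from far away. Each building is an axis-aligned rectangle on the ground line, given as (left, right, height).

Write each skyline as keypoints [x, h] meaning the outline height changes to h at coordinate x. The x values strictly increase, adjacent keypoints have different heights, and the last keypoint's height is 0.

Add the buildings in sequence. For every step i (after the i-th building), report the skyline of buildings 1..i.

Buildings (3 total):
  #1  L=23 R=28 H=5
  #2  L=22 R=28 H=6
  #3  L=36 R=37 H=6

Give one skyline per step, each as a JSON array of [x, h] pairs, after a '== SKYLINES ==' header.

== SKYLINES ==
[[23,5],[28,0]]
[[22,6],[28,0]]
[[22,6],[28,0],[36,6],[37,0]]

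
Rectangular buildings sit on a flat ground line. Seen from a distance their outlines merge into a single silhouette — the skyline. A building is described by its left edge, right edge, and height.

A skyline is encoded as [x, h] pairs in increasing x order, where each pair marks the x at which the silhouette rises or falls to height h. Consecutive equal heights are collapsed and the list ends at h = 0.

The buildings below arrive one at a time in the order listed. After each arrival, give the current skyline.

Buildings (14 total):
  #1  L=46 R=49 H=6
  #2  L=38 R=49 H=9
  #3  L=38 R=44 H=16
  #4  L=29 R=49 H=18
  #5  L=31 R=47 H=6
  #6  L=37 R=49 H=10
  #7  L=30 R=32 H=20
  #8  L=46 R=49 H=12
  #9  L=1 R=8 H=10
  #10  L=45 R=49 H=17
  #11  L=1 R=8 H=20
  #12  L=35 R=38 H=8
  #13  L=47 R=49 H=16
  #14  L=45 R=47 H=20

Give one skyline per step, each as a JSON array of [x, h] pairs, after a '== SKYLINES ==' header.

== SKYLINES ==
[[46,6],[49,0]]
[[38,9],[49,0]]
[[38,16],[44,9],[49,0]]
[[29,18],[49,0]]
[[29,18],[49,0]]
[[29,18],[49,0]]
[[29,18],[30,20],[32,18],[49,0]]
[[29,18],[30,20],[32,18],[49,0]]
[[1,10],[8,0],[29,18],[30,20],[32,18],[49,0]]
[[1,10],[8,0],[29,18],[30,20],[32,18],[49,0]]
[[1,20],[8,0],[29,18],[30,20],[32,18],[49,0]]
[[1,20],[8,0],[29,18],[30,20],[32,18],[49,0]]
[[1,20],[8,0],[29,18],[30,20],[32,18],[49,0]]
[[1,20],[8,0],[29,18],[30,20],[32,18],[45,20],[47,18],[49,0]]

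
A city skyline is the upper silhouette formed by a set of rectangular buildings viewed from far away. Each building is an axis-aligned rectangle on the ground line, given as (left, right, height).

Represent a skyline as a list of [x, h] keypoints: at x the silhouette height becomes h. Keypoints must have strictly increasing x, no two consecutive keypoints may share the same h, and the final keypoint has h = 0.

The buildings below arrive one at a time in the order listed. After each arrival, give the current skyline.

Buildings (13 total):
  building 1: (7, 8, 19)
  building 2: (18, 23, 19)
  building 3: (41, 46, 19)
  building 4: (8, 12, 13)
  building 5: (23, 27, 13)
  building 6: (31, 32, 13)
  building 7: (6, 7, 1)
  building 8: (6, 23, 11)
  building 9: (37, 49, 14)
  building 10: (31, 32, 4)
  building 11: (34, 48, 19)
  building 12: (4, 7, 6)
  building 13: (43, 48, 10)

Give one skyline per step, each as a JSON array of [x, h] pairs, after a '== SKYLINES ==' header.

== SKYLINES ==
[[7,19],[8,0]]
[[7,19],[8,0],[18,19],[23,0]]
[[7,19],[8,0],[18,19],[23,0],[41,19],[46,0]]
[[7,19],[8,13],[12,0],[18,19],[23,0],[41,19],[46,0]]
[[7,19],[8,13],[12,0],[18,19],[23,13],[27,0],[41,19],[46,0]]
[[7,19],[8,13],[12,0],[18,19],[23,13],[27,0],[31,13],[32,0],[41,19],[46,0]]
[[6,1],[7,19],[8,13],[12,0],[18,19],[23,13],[27,0],[31,13],[32,0],[41,19],[46,0]]
[[6,11],[7,19],[8,13],[12,11],[18,19],[23,13],[27,0],[31,13],[32,0],[41,19],[46,0]]
[[6,11],[7,19],[8,13],[12,11],[18,19],[23,13],[27,0],[31,13],[32,0],[37,14],[41,19],[46,14],[49,0]]
[[6,11],[7,19],[8,13],[12,11],[18,19],[23,13],[27,0],[31,13],[32,0],[37,14],[41,19],[46,14],[49,0]]
[[6,11],[7,19],[8,13],[12,11],[18,19],[23,13],[27,0],[31,13],[32,0],[34,19],[48,14],[49,0]]
[[4,6],[6,11],[7,19],[8,13],[12,11],[18,19],[23,13],[27,0],[31,13],[32,0],[34,19],[48,14],[49,0]]
[[4,6],[6,11],[7,19],[8,13],[12,11],[18,19],[23,13],[27,0],[31,13],[32,0],[34,19],[48,14],[49,0]]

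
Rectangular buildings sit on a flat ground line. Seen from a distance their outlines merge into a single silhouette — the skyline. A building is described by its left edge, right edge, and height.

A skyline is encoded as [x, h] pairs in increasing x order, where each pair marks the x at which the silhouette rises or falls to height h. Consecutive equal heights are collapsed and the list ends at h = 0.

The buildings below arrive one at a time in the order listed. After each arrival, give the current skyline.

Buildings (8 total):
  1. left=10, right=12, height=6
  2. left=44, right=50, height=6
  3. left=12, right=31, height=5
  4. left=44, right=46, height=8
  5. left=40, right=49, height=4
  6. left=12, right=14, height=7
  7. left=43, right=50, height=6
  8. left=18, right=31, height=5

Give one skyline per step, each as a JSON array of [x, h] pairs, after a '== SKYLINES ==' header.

== SKYLINES ==
[[10,6],[12,0]]
[[10,6],[12,0],[44,6],[50,0]]
[[10,6],[12,5],[31,0],[44,6],[50,0]]
[[10,6],[12,5],[31,0],[44,8],[46,6],[50,0]]
[[10,6],[12,5],[31,0],[40,4],[44,8],[46,6],[50,0]]
[[10,6],[12,7],[14,5],[31,0],[40,4],[44,8],[46,6],[50,0]]
[[10,6],[12,7],[14,5],[31,0],[40,4],[43,6],[44,8],[46,6],[50,0]]
[[10,6],[12,7],[14,5],[31,0],[40,4],[43,6],[44,8],[46,6],[50,0]]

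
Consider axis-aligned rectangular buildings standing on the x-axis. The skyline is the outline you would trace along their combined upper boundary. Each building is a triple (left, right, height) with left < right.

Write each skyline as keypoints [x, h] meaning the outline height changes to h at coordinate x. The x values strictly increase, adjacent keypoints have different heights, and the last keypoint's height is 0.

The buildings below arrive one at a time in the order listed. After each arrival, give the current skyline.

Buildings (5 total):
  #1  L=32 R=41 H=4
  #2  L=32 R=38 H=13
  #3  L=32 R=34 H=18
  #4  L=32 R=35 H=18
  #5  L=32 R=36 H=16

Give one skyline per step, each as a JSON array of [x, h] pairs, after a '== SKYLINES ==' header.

== SKYLINES ==
[[32,4],[41,0]]
[[32,13],[38,4],[41,0]]
[[32,18],[34,13],[38,4],[41,0]]
[[32,18],[35,13],[38,4],[41,0]]
[[32,18],[35,16],[36,13],[38,4],[41,0]]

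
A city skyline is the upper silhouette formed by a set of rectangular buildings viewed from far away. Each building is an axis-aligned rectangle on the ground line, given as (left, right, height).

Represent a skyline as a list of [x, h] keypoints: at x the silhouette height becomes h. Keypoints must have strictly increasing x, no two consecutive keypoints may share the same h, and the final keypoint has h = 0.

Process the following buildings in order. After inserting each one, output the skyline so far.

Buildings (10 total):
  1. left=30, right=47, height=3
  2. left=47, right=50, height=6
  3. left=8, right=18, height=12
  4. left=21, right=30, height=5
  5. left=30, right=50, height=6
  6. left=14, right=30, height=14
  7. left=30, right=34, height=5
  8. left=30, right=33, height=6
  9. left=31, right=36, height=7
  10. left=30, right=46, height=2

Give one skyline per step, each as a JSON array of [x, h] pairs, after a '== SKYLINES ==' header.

== SKYLINES ==
[[30,3],[47,0]]
[[30,3],[47,6],[50,0]]
[[8,12],[18,0],[30,3],[47,6],[50,0]]
[[8,12],[18,0],[21,5],[30,3],[47,6],[50,0]]
[[8,12],[18,0],[21,5],[30,6],[50,0]]
[[8,12],[14,14],[30,6],[50,0]]
[[8,12],[14,14],[30,6],[50,0]]
[[8,12],[14,14],[30,6],[50,0]]
[[8,12],[14,14],[30,6],[31,7],[36,6],[50,0]]
[[8,12],[14,14],[30,6],[31,7],[36,6],[50,0]]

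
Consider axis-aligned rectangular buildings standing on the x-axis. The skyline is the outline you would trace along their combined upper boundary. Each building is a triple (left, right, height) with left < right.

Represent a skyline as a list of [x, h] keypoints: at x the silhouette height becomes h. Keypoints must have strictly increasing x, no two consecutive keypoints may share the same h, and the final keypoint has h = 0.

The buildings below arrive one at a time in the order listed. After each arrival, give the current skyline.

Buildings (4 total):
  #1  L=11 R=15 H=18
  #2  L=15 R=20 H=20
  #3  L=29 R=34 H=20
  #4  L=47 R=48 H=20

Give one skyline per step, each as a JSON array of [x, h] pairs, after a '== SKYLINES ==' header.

== SKYLINES ==
[[11,18],[15,0]]
[[11,18],[15,20],[20,0]]
[[11,18],[15,20],[20,0],[29,20],[34,0]]
[[11,18],[15,20],[20,0],[29,20],[34,0],[47,20],[48,0]]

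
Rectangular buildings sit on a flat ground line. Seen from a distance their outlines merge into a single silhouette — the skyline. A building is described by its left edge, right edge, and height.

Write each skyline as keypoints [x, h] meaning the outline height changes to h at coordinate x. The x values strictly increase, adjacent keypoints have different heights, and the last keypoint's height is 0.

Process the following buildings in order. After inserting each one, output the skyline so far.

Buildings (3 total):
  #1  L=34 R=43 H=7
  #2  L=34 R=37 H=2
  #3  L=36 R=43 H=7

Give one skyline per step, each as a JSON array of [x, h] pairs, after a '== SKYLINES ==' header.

== SKYLINES ==
[[34,7],[43,0]]
[[34,7],[43,0]]
[[34,7],[43,0]]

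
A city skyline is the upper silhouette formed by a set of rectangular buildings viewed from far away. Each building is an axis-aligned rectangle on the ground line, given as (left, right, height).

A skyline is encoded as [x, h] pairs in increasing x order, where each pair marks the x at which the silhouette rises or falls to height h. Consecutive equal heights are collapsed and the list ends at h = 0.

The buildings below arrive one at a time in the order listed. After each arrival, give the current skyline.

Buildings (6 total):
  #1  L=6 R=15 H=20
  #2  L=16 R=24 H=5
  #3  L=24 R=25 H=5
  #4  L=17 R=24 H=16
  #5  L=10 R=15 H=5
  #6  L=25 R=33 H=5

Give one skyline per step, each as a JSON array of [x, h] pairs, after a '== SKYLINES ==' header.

== SKYLINES ==
[[6,20],[15,0]]
[[6,20],[15,0],[16,5],[24,0]]
[[6,20],[15,0],[16,5],[25,0]]
[[6,20],[15,0],[16,5],[17,16],[24,5],[25,0]]
[[6,20],[15,0],[16,5],[17,16],[24,5],[25,0]]
[[6,20],[15,0],[16,5],[17,16],[24,5],[33,0]]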